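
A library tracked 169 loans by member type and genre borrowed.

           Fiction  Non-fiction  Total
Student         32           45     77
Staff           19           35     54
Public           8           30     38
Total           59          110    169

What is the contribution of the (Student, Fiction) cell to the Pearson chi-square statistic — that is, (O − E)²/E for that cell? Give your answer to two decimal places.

0.97

Row total (Student) = 77; column total (Fiction) = 59; N = 169.
Expected count E = 77 × 59 / 169 = 26.882.
Contribution = (O − E)²/E = (32 − 26.882)² / 26.882 = 0.97.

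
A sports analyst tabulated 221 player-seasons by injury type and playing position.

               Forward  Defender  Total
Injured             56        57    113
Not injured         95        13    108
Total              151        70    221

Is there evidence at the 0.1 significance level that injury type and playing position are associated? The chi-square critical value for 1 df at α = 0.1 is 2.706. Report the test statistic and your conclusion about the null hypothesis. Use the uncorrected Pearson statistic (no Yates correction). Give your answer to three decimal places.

Grand total N = 221.
Expected counts (row total × column total / N):
  Injured, Forward: 113×151/221 = 77.2081
  Injured, Defender: 113×70/221 = 35.7919
  Not injured, Forward: 108×151/221 = 73.7919
  Not injured, Defender: 108×70/221 = 34.2081
Contributions (O − E)²/E:
  (56 − 77.2081)²/77.2081 = 5.8256
  (57 − 35.7919)²/35.7919 = 12.5666
  (95 − 73.7919)²/73.7919 = 6.0953
  (13 − 34.2081)²/34.2081 = 13.1485
χ² = 5.8256 + 12.5666 + 6.0953 + 13.1485 = 37.636
df = (2−1)(2−1) = 1. Since 37.636 > 2.706, reject the null hypothesis of independence at α = 0.1.

37.636; reject H₀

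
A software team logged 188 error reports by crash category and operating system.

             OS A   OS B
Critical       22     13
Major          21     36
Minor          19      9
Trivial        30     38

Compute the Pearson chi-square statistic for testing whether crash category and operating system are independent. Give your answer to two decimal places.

Row totals: 35, 57, 28, 68. Column totals: 92, 96. Grand total N = 188.
Expected counts (row total × column total / N):
  Critical, OS A: 35×92/188 = 17.128
  Critical, OS B: 35×96/188 = 17.872
  Major, OS A: 57×92/188 = 27.894
  Major, OS B: 57×96/188 = 29.106
  Minor, OS A: 28×92/188 = 13.702
  Minor, OS B: 28×96/188 = 14.298
  Trivial, OS A: 68×92/188 = 33.277
  Trivial, OS B: 68×96/188 = 34.723
Contributions (O − E)²/E:
  (22 − 17.128)²/17.128 = 1.3858
  (13 − 17.872)²/17.872 = 1.3281
  (21 − 27.894)²/27.894 = 1.7039
  (36 − 29.106)²/29.106 = 1.6329
  (19 − 13.702)²/13.702 = 2.0485
  (9 − 14.298)²/14.298 = 1.9631
  (30 − 33.277)²/33.277 = 0.3227
  (38 − 34.723)²/34.723 = 0.3093
χ² = 1.3858 + 1.3281 + 1.7039 + 1.6329 + 2.0485 + 1.9631 + 0.3227 + 0.3093 = 10.69

10.69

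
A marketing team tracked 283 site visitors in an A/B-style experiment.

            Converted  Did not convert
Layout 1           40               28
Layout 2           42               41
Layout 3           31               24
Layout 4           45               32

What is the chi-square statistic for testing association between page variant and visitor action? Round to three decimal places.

1.386

Row totals: 68, 83, 55, 77. Column totals: 158, 125. Grand total N = 283.
Expected counts (row total × column total / N):
  Layout 1, Converted: 68×158/283 = 37.9647
  Layout 1, Did not convert: 68×125/283 = 30.0353
  Layout 2, Converted: 83×158/283 = 46.3392
  Layout 2, Did not convert: 83×125/283 = 36.6608
  Layout 3, Converted: 55×158/283 = 30.7067
  Layout 3, Did not convert: 55×125/283 = 24.2933
  Layout 4, Converted: 77×158/283 = 42.9894
  Layout 4, Did not convert: 77×125/283 = 34.0106
Contributions (O − E)²/E:
  (40 − 37.9647)²/37.9647 = 0.1091
  (28 − 30.0353)²/30.0353 = 0.1379
  (42 − 46.3392)²/46.3392 = 0.4063
  (41 − 36.6608)²/36.6608 = 0.5136
  (31 − 30.7067)²/30.7067 = 0.0028
  (24 − 24.2933)²/24.2933 = 0.0035
  (45 − 42.9894)²/42.9894 = 0.0940
  (32 − 34.0106)²/34.0106 = 0.1189
χ² = 0.1091 + 0.1379 + 0.4063 + 0.5136 + 0.0028 + 0.0035 + 0.0940 + 0.1189 = 1.386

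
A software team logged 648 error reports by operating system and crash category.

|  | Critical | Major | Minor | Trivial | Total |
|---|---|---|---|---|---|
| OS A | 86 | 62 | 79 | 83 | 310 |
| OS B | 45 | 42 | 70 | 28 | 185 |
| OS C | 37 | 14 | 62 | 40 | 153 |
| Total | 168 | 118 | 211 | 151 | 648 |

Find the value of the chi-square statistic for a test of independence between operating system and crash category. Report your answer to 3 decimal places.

Grand total N = 648.
Expected counts (row total × column total / N):
  OS A, Critical: 310×168/648 = 80.3704
  OS A, Major: 310×118/648 = 56.4506
  OS A, Minor: 310×211/648 = 100.9414
  OS A, Trivial: 310×151/648 = 72.2377
  OS B, Critical: 185×168/648 = 47.9630
  OS B, Major: 185×118/648 = 33.6883
  OS B, Minor: 185×211/648 = 60.2392
  OS B, Trivial: 185×151/648 = 43.1096
  OS C, Critical: 153×168/648 = 39.6667
  OS C, Major: 153×118/648 = 27.8611
  OS C, Minor: 153×211/648 = 49.8194
  OS C, Trivial: 153×151/648 = 35.6528
Contributions (O − E)²/E:
  (86 − 80.3704)²/80.3704 = 0.3943
  (62 − 56.4506)²/56.4506 = 0.5455
  (79 − 100.9414)²/100.9414 = 4.7694
  (83 − 72.2377)²/72.2377 = 1.6034
  (45 − 47.9630)²/47.9630 = 0.1830
  (42 − 33.6883)²/33.6883 = 2.0507
  (70 − 60.2392)²/60.2392 = 1.5816
  (28 − 43.1096)²/43.1096 = 5.2958
  (37 − 39.6667)²/39.6667 = 0.1793
  (14 − 27.8611)²/27.8611 = 6.8960
  (62 − 49.8194)²/49.8194 = 2.9781
  (40 − 35.6528)²/35.6528 = 0.5301
χ² = 0.3943 + 0.5455 + 4.7694 + 1.6034 + 0.1830 + 2.0507 + 1.5816 + 5.2958 + 0.1793 + 6.8960 + 2.9781 + 0.5301 = 27.007

27.007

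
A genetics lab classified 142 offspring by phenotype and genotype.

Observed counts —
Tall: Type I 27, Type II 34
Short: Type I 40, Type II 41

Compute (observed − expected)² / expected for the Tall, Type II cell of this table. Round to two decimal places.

0.10

Row total (Tall) = 61; column total (Type II) = 75; N = 142.
Expected count E = 61 × 75 / 142 = 32.218.
Contribution = (O − E)²/E = (34 − 32.218)² / 32.218 = 0.10.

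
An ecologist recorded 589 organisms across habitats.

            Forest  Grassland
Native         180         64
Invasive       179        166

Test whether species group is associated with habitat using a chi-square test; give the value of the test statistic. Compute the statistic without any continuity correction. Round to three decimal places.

Row totals: 244, 345. Column totals: 359, 230. Grand total N = 589.
Expected counts (row total × column total / N):
  Native, Forest: 244×359/589 = 148.7199
  Native, Grassland: 244×230/589 = 95.2801
  Invasive, Forest: 345×359/589 = 210.2801
  Invasive, Grassland: 345×230/589 = 134.7199
Contributions (O − E)²/E:
  (180 − 148.7199)²/148.7199 = 6.5791
  (64 − 95.2801)²/95.2801 = 10.2691
  (179 − 210.2801)²/210.2801 = 4.6531
  (166 − 134.7199)²/134.7199 = 7.2628
χ² = 6.5791 + 10.2691 + 4.6531 + 7.2628 = 28.764

28.764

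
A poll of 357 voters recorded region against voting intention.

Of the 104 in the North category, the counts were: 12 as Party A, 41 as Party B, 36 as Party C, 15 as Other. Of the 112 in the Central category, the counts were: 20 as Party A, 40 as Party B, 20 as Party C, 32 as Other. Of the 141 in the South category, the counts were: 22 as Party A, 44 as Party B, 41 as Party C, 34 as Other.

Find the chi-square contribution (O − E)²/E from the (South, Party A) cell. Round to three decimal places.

Row total (South) = 141; column total (Party A) = 54; N = 357.
Expected count E = 141 × 54 / 357 = 21.3277.
Contribution = (O − E)²/E = (22 − 21.3277)² / 21.3277 = 0.021.

0.021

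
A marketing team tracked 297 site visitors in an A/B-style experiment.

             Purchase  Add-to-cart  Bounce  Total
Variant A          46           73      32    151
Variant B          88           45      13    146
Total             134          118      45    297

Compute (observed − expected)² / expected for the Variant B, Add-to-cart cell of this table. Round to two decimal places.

Row total (Variant B) = 146; column total (Add-to-cart) = 118; N = 297.
Expected count E = 146 × 118 / 297 = 58.007.
Contribution = (O − E)²/E = (45 − 58.007)² / 58.007 = 2.92.

2.92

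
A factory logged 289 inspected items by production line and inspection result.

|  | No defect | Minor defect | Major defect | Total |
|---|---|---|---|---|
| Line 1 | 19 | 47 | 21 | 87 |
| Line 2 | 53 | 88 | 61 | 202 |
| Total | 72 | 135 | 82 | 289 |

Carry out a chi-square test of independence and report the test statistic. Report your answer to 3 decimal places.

2.683

Grand total N = 289.
Expected counts (row total × column total / N):
  Line 1, No defect: 87×72/289 = 21.6747
  Line 1, Minor defect: 87×135/289 = 40.6401
  Line 1, Major defect: 87×82/289 = 24.6851
  Line 2, No defect: 202×72/289 = 50.3253
  Line 2, Minor defect: 202×135/289 = 94.3599
  Line 2, Major defect: 202×82/289 = 57.3149
Contributions (O − E)²/E:
  (19 − 21.6747)²/21.6747 = 0.3301
  (47 − 40.6401)²/40.6401 = 0.9953
  (21 − 24.6851)²/24.6851 = 0.5501
  (53 − 50.3253)²/50.3253 = 0.1422
  (88 − 94.3599)²/94.3599 = 0.4287
  (61 − 57.3149)²/57.3149 = 0.2369
χ² = 0.3301 + 0.9953 + 0.5501 + 0.1422 + 0.4287 + 0.2369 = 2.683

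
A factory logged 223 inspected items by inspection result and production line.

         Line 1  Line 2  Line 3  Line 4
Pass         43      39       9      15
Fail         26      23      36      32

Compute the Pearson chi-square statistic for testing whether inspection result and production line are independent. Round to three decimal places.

Row totals: 106, 117. Column totals: 69, 62, 45, 47. Grand total N = 223.
Expected counts (row total × column total / N):
  Pass, Line 1: 106×69/223 = 32.7982
  Pass, Line 2: 106×62/223 = 29.4709
  Pass, Line 3: 106×45/223 = 21.3901
  Pass, Line 4: 106×47/223 = 22.3408
  Fail, Line 1: 117×69/223 = 36.2018
  Fail, Line 2: 117×62/223 = 32.5291
  Fail, Line 3: 117×45/223 = 23.6099
  Fail, Line 4: 117×47/223 = 24.6592
Contributions (O − E)²/E:
  (43 − 32.7982)²/32.7982 = 3.1732
  (39 − 29.4709)²/29.4709 = 3.0811
  (9 − 21.3901)²/21.3901 = 7.1769
  (15 − 22.3408)²/22.3408 = 2.4121
  (26 − 36.2018)²/36.2018 = 2.8749
  (23 − 32.5291)²/32.5291 = 2.7915
  (36 − 23.6099)²/23.6099 = 6.5021
  (32 − 24.6592)²/24.6592 = 2.1853
χ² = 3.1732 + 3.0811 + 7.1769 + 2.4121 + 2.8749 + 2.7915 + 6.5021 + 2.1853 = 30.197

30.197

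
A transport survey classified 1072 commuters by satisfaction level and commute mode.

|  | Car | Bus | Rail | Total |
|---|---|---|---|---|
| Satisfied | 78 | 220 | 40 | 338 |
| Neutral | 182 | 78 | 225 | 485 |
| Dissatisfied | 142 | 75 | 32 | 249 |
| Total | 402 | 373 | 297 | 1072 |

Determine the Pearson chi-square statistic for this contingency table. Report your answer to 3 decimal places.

Grand total N = 1072.
Expected counts (row total × column total / N):
  Satisfied, Car: 338×402/1072 = 126.7500
  Satisfied, Bus: 338×373/1072 = 117.6063
  Satisfied, Rail: 338×297/1072 = 93.6437
  Neutral, Car: 485×402/1072 = 181.8750
  Neutral, Bus: 485×373/1072 = 168.7547
  Neutral, Rail: 485×297/1072 = 134.3703
  Dissatisfied, Car: 249×402/1072 = 93.3750
  Dissatisfied, Bus: 249×373/1072 = 86.6390
  Dissatisfied, Rail: 249×297/1072 = 68.9860
Contributions (O − E)²/E:
  (78 − 126.7500)²/126.7500 = 18.7500
  (220 − 117.6063)²/117.6063 = 89.1489
  (40 − 93.6437)²/93.6437 = 30.7297
  (182 − 181.8750)²/181.8750 = 0.0001
  (78 − 168.7547)²/168.7547 = 48.8070
  (225 − 134.3703)²/134.3703 = 61.1277
  (142 − 93.3750)²/93.3750 = 25.3215
  (75 − 86.6390)²/86.6390 = 1.5636
  (32 − 68.9860)²/68.9860 = 19.8296
χ² = 18.7500 + 89.1489 + 30.7297 + 0.0001 + 48.8070 + 61.1277 + 25.3215 + 1.5636 + 19.8296 = 295.278

295.278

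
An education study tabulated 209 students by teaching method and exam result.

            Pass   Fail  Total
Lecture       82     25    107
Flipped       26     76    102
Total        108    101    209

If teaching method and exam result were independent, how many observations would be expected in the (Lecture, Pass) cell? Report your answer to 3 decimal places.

Row total (Lecture) = 107; column total (Pass) = 108; grand total N = 209.
Expected count = (row total × column total) / N = 107 × 108 / 209 = 55.292.

55.292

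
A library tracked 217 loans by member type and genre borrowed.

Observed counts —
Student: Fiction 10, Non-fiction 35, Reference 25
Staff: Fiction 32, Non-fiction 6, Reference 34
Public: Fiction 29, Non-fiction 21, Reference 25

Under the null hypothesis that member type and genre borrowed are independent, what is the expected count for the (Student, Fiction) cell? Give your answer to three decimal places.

22.903

Row total (Student) = 70; column total (Fiction) = 71; grand total N = 217.
Expected count = (row total × column total) / N = 70 × 71 / 217 = 22.903.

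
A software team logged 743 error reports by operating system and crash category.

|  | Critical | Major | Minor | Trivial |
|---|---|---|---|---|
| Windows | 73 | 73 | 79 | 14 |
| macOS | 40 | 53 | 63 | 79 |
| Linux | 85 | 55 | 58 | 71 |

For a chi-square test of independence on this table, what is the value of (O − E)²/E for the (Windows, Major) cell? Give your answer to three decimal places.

3.751

Row total (Windows) = 239; column total (Major) = 181; N = 743.
Expected count E = 239 × 181 / 743 = 58.2221.
Contribution = (O − E)²/E = (73 − 58.2221)² / 58.2221 = 3.751.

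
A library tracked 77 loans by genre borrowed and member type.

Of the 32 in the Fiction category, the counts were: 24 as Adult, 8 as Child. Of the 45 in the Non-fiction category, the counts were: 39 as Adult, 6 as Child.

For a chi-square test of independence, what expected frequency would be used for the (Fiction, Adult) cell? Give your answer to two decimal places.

Row total (Fiction) = 32; column total (Adult) = 63; grand total N = 77.
Expected count = (row total × column total) / N = 32 × 63 / 77 = 26.18.

26.18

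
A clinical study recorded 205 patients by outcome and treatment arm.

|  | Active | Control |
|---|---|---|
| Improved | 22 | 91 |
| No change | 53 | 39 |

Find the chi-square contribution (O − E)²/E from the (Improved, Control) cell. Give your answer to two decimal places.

5.22

Row total (Improved) = 113; column total (Control) = 130; N = 205.
Expected count E = 113 × 130 / 205 = 71.6585.
Contribution = (O − E)²/E = (91 − 71.6585)² / 71.6585 = 5.22.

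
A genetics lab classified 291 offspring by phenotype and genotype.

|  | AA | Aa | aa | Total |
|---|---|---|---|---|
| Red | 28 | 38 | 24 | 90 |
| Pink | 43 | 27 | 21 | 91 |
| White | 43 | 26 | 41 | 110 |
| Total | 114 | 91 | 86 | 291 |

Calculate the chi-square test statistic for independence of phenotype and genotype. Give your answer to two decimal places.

12.35

Grand total N = 291.
Expected counts (row total × column total / N):
  Red, AA: 90×114/291 = 35.258
  Red, Aa: 90×91/291 = 28.144
  Red, aa: 90×86/291 = 26.598
  Pink, AA: 91×114/291 = 35.649
  Pink, Aa: 91×91/291 = 28.457
  Pink, aa: 91×86/291 = 26.893
  White, AA: 110×114/291 = 43.093
  White, Aa: 110×91/291 = 34.399
  White, aa: 110×86/291 = 32.509
Contributions (O − E)²/E:
  (28 − 35.258)²/35.258 = 1.4941
  (38 − 28.144)²/28.144 = 3.4516
  (24 − 26.598)²/26.598 = 0.2538
  (43 − 35.649)²/35.649 = 1.5158
  (27 − 28.457)²/28.457 = 0.0746
  (21 − 26.893)²/26.893 = 1.2913
  (43 − 43.093)²/43.093 = 0.0002
  (26 − 34.399)²/34.399 = 2.0507
  (41 − 32.509)²/32.509 = 2.2178
χ² = 1.4941 + 3.4516 + 0.2538 + 1.5158 + 0.0746 + 1.2913 + 0.0002 + 2.0507 + 2.2178 = 12.35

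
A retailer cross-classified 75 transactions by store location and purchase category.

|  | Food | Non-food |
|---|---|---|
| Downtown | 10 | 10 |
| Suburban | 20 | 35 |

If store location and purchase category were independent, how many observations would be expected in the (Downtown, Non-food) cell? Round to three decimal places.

Row total (Downtown) = 20; column total (Non-food) = 45; grand total N = 75.
Expected count = (row total × column total) / N = 20 × 45 / 75 = 12.000.

12.000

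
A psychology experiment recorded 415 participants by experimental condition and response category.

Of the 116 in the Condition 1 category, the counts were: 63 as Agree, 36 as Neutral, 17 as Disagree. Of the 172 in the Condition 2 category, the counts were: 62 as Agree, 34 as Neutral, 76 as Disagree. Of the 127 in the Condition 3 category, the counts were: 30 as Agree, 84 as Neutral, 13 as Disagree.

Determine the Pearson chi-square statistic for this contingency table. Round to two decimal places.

99.80

Row totals: 116, 172, 127. Column totals: 155, 154, 106. Grand total N = 415.
Expected counts (row total × column total / N):
  Condition 1, Agree: 116×155/415 = 43.325
  Condition 1, Neutral: 116×154/415 = 43.046
  Condition 1, Disagree: 116×106/415 = 29.629
  Condition 2, Agree: 172×155/415 = 64.241
  Condition 2, Neutral: 172×154/415 = 63.827
  Condition 2, Disagree: 172×106/415 = 43.933
  Condition 3, Agree: 127×155/415 = 47.434
  Condition 3, Neutral: 127×154/415 = 47.128
  Condition 3, Disagree: 127×106/415 = 32.439
Contributions (O − E)²/E:
  (63 − 43.325)²/43.325 = 8.9349
  (36 − 43.046)²/43.046 = 1.1533
  (17 − 29.629)²/29.629 = 5.3830
  (62 − 64.241)²/64.241 = 0.0782
  (34 − 63.827)²/63.827 = 13.9385
  (76 − 43.933)²/43.933 = 23.4059
  (30 − 47.434)²/47.434 = 6.4077
  (84 − 47.128)²/47.128 = 28.8479
  (13 − 32.439)²/32.439 = 11.6488
χ² = 8.9349 + 1.1533 + 5.3830 + 0.0782 + 13.9385 + 23.4059 + 6.4077 + 28.8479 + 11.6488 = 99.80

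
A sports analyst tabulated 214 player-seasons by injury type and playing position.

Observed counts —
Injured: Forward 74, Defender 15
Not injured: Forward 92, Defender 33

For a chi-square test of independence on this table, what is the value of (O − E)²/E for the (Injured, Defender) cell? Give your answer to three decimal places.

1.234

Row total (Injured) = 89; column total (Defender) = 48; N = 214.
Expected count E = 89 × 48 / 214 = 19.9626.
Contribution = (O − E)²/E = (15 − 19.9626)² / 19.9626 = 1.234.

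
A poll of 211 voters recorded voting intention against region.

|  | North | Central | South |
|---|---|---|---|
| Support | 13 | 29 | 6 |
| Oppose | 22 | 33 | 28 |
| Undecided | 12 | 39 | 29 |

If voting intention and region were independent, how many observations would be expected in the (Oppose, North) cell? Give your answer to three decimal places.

Row total (Oppose) = 83; column total (North) = 47; grand total N = 211.
Expected count = (row total × column total) / N = 83 × 47 / 211 = 18.488.

18.488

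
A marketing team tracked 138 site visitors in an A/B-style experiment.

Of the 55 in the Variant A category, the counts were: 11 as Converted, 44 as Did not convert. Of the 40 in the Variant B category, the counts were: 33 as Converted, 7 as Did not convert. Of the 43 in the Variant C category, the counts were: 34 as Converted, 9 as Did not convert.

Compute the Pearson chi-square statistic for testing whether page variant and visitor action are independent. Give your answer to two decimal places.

Row totals: 55, 40, 43. Column totals: 78, 60. Grand total N = 138.
Expected counts (row total × column total / N):
  Variant A, Converted: 55×78/138 = 31.087
  Variant A, Did not convert: 55×60/138 = 23.913
  Variant B, Converted: 40×78/138 = 22.609
  Variant B, Did not convert: 40×60/138 = 17.391
  Variant C, Converted: 43×78/138 = 24.304
  Variant C, Did not convert: 43×60/138 = 18.696
Contributions (O − E)²/E:
  (11 − 31.087)²/31.087 = 12.9793
  (44 − 23.913)²/23.913 = 16.8731
  (33 − 22.609)²/22.609 = 4.7757
  (7 − 17.391)²/17.391 = 6.2085
  (34 − 24.304)²/24.304 = 3.8682
  (9 − 18.696)²/18.696 = 5.0285
χ² = 12.9793 + 16.8731 + 4.7757 + 6.2085 + 3.8682 + 5.0285 = 49.73

49.73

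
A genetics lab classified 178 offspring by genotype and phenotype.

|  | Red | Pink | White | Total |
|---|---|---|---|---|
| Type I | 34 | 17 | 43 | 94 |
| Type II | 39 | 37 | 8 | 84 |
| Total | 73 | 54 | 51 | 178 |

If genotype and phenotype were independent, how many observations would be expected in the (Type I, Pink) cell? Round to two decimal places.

Row total (Type I) = 94; column total (Pink) = 54; grand total N = 178.
Expected count = (row total × column total) / N = 94 × 54 / 178 = 28.52.

28.52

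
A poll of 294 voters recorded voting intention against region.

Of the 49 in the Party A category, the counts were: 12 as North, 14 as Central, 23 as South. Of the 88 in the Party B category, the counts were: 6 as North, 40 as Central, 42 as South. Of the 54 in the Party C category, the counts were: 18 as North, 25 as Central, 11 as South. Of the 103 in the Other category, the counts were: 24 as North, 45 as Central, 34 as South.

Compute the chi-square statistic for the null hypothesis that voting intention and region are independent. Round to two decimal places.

Row totals: 49, 88, 54, 103. Column totals: 60, 124, 110. Grand total N = 294.
Expected counts (row total × column total / N):
  Party A, North: 49×60/294 = 10.000
  Party A, Central: 49×124/294 = 20.667
  Party A, South: 49×110/294 = 18.333
  Party B, North: 88×60/294 = 17.959
  Party B, Central: 88×124/294 = 37.116
  Party B, South: 88×110/294 = 32.925
  Party C, North: 54×60/294 = 11.020
  Party C, Central: 54×124/294 = 22.776
  Party C, South: 54×110/294 = 20.204
  Other, North: 103×60/294 = 21.020
  Other, Central: 103×124/294 = 43.442
  Other, South: 103×110/294 = 38.537
Contributions (O − E)²/E:
  (12 − 10.000)²/10.000 = 0.4000
  (14 − 20.667)²/20.667 = 2.1507
  (23 − 18.333)²/18.333 = 1.1881
  (6 − 17.959)²/17.959 = 7.9636
  (40 − 37.116)²/37.116 = 0.2241
  (42 − 32.925)²/32.925 = 2.5013
  (18 − 11.020)²/11.020 = 4.4211
  (25 − 22.776)²/22.776 = 0.2172
  (11 − 20.204)²/20.204 = 4.1929
  (24 − 21.020)²/21.020 = 0.4225
  (45 − 43.442)²/43.442 = 0.0559
  (34 − 38.537)²/38.537 = 0.5341
χ² = 0.4000 + 2.1507 + 1.1881 + 7.9636 + 0.2241 + 2.5013 + 4.4211 + 0.2172 + 4.1929 + 0.4225 + 0.0559 + 0.5341 = 24.27

24.27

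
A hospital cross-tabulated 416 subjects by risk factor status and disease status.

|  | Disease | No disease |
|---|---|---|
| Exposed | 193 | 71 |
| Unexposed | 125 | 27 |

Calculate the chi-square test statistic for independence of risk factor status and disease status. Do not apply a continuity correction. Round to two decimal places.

4.47

Row totals: 264, 152. Column totals: 318, 98. Grand total N = 416.
Expected counts (row total × column total / N):
  Exposed, Disease: 264×318/416 = 201.808
  Exposed, No disease: 264×98/416 = 62.192
  Unexposed, Disease: 152×318/416 = 116.192
  Unexposed, No disease: 152×98/416 = 35.808
Contributions (O − E)²/E:
  (193 − 201.808)²/201.808 = 0.3844
  (71 − 62.192)²/62.192 = 1.2474
  (125 − 116.192)²/116.192 = 0.6677
  (27 − 35.808)²/35.808 = 2.1666
χ² = 0.3844 + 1.2474 + 0.6677 + 2.1666 = 4.47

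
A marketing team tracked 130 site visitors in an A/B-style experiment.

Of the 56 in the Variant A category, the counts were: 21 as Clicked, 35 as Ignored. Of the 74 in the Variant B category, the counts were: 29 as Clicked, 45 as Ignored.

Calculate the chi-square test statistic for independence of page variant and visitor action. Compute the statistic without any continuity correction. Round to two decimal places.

Row totals: 56, 74. Column totals: 50, 80. Grand total N = 130.
Expected counts (row total × column total / N):
  Variant A, Clicked: 56×50/130 = 21.538
  Variant A, Ignored: 56×80/130 = 34.462
  Variant B, Clicked: 74×50/130 = 28.462
  Variant B, Ignored: 74×80/130 = 45.538
Contributions (O − E)²/E:
  (21 − 21.538)²/21.538 = 0.0134
  (35 − 34.462)²/34.462 = 0.0084
  (29 − 28.462)²/28.462 = 0.0102
  (45 − 45.538)²/45.538 = 0.0064
χ² = 0.0134 + 0.0084 + 0.0102 + 0.0064 = 0.04

0.04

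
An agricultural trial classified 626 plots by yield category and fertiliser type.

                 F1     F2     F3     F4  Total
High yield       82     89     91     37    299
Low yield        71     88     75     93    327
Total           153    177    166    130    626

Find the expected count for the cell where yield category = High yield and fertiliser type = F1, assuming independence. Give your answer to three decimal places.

Row total (High yield) = 299; column total (F1) = 153; grand total N = 626.
Expected count = (row total × column total) / N = 299 × 153 / 626 = 73.078.

73.078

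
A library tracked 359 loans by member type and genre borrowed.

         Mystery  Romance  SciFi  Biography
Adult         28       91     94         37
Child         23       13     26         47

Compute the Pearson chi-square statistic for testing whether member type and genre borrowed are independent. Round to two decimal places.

Row totals: 250, 109. Column totals: 51, 104, 120, 84. Grand total N = 359.
Expected counts (row total × column total / N):
  Adult, Mystery: 250×51/359 = 35.5153
  Adult, Romance: 250×104/359 = 72.4234
  Adult, SciFi: 250×120/359 = 83.5655
  Adult, Biography: 250×84/359 = 58.4958
  Child, Mystery: 109×51/359 = 15.4847
  Child, Romance: 109×104/359 = 31.5766
  Child, SciFi: 109×120/359 = 36.4345
  Child, Biography: 109×84/359 = 25.5042
Contributions (O − E)²/E:
  (28 − 35.5153)²/35.5153 = 1.5903
  (91 − 72.4234)²/72.4234 = 4.7649
  (94 − 83.5655)²/83.5655 = 1.3029
  (37 − 58.4958)²/58.4958 = 7.8992
  (23 − 15.4847)²/15.4847 = 3.6475
  (13 − 31.5766)²/31.5766 = 10.9287
  (26 − 36.4345)²/36.4345 = 2.9883
  (47 − 25.5042)²/25.5042 = 18.1174
χ² = 1.5903 + 4.7649 + 1.3029 + 7.8992 + 3.6475 + 10.9287 + 2.9883 + 18.1174 = 51.24

51.24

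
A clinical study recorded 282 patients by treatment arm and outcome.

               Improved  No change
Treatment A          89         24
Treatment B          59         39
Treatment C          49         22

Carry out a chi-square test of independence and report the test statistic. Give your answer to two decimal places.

Row totals: 113, 98, 71. Column totals: 197, 85. Grand total N = 282.
Expected counts (row total × column total / N):
  Treatment A, Improved: 113×197/282 = 78.940
  Treatment A, No change: 113×85/282 = 34.060
  Treatment B, Improved: 98×197/282 = 68.461
  Treatment B, No change: 98×85/282 = 29.539
  Treatment C, Improved: 71×197/282 = 49.599
  Treatment C, No change: 71×85/282 = 21.401
Contributions (O − E)²/E:
  (89 − 78.940)²/78.940 = 1.2820
  (24 − 34.060)²/34.060 = 2.9713
  (59 − 68.461)²/68.461 = 1.3075
  (39 − 29.539)²/29.539 = 3.0302
  (49 − 49.599)²/49.599 = 0.0072
  (22 − 21.401)²/21.401 = 0.0168
χ² = 1.2820 + 2.9713 + 1.3075 + 3.0302 + 0.0072 + 0.0168 = 8.62

8.62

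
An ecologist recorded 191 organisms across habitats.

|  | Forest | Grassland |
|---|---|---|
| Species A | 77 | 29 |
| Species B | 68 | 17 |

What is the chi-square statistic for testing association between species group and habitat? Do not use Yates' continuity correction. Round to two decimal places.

1.40

Row totals: 106, 85. Column totals: 145, 46. Grand total N = 191.
Expected counts (row total × column total / N):
  Species A, Forest: 106×145/191 = 80.471
  Species A, Grassland: 106×46/191 = 25.529
  Species B, Forest: 85×145/191 = 64.529
  Species B, Grassland: 85×46/191 = 20.471
Contributions (O − E)²/E:
  (77 − 80.471)²/80.471 = 0.1497
  (29 − 25.529)²/25.529 = 0.4719
  (68 − 64.529)²/64.529 = 0.1867
  (17 − 20.471)²/20.471 = 0.5885
χ² = 0.1497 + 0.4719 + 0.1867 + 0.5885 = 1.40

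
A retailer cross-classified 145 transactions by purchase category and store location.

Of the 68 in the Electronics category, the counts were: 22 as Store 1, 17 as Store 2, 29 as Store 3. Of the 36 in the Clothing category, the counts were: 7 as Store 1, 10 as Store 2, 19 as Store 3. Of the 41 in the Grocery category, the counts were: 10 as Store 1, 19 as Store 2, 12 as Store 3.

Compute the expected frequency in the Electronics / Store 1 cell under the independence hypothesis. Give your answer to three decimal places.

18.290

Row total (Electronics) = 68; column total (Store 1) = 39; grand total N = 145.
Expected count = (row total × column total) / N = 68 × 39 / 145 = 18.290.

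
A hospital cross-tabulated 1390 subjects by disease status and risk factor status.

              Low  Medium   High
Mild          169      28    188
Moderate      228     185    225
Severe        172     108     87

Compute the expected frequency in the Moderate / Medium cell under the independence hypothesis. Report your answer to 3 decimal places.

147.337

Row total (Moderate) = 638; column total (Medium) = 321; grand total N = 1390.
Expected count = (row total × column total) / N = 638 × 321 / 1390 = 147.337.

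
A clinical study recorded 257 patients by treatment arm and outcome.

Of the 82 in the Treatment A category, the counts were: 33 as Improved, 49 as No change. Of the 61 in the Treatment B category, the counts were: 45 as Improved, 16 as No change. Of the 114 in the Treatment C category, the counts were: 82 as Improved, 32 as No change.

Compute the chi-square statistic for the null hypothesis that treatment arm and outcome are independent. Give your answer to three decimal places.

24.891

Row totals: 82, 61, 114. Column totals: 160, 97. Grand total N = 257.
Expected counts (row total × column total / N):
  Treatment A, Improved: 82×160/257 = 51.0506
  Treatment A, No change: 82×97/257 = 30.9494
  Treatment B, Improved: 61×160/257 = 37.9767
  Treatment B, No change: 61×97/257 = 23.0233
  Treatment C, Improved: 114×160/257 = 70.9728
  Treatment C, No change: 114×97/257 = 43.0272
Contributions (O − E)²/E:
  (33 − 51.0506)²/51.0506 = 6.3824
  (49 − 30.9494)²/30.9494 = 10.5276
  (45 − 37.9767)²/37.9767 = 1.2989
  (16 − 23.0233)²/23.0233 = 2.1425
  (82 − 70.9728)²/70.9728 = 1.7133
  (32 − 43.0272)²/43.0272 = 2.8261
χ² = 6.3824 + 10.5276 + 1.2989 + 2.1425 + 1.7133 + 2.8261 = 24.891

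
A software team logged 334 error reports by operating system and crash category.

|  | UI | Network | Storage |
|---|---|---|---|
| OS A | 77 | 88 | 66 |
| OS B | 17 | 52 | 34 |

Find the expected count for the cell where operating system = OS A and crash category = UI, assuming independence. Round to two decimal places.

Row total (OS A) = 231; column total (UI) = 94; grand total N = 334.
Expected count = (row total × column total) / N = 231 × 94 / 334 = 65.01.

65.01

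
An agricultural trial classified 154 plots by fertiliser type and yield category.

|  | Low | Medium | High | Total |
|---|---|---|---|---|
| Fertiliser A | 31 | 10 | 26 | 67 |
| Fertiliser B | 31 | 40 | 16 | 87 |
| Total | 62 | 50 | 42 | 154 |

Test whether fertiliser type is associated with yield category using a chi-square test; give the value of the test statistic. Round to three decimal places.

Grand total N = 154.
Expected counts (row total × column total / N):
  Fertiliser A, Low: 67×62/154 = 26.9740
  Fertiliser A, Medium: 67×50/154 = 21.7532
  Fertiliser A, High: 67×42/154 = 18.2727
  Fertiliser B, Low: 87×62/154 = 35.0260
  Fertiliser B, Medium: 87×50/154 = 28.2468
  Fertiliser B, High: 87×42/154 = 23.7273
Contributions (O − E)²/E:
  (31 − 26.9740)²/26.9740 = 0.6009
  (10 − 21.7532)²/21.7532 = 6.3502
  (26 − 18.2727)²/18.2727 = 3.2678
  (31 − 35.0260)²/35.0260 = 0.4628
  (40 − 28.2468)²/28.2468 = 4.8904
  (16 − 23.7273)²/23.7273 = 2.5166
χ² = 0.6009 + 6.3502 + 3.2678 + 0.4628 + 4.8904 + 2.5166 = 18.089

18.089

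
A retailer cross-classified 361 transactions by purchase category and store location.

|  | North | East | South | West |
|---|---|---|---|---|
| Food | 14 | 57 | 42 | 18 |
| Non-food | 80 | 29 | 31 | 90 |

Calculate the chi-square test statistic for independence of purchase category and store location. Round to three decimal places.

Row totals: 131, 230. Column totals: 94, 86, 73, 108. Grand total N = 361.
Expected counts (row total × column total / N):
  Food, North: 131×94/361 = 34.1108
  Food, East: 131×86/361 = 31.2078
  Food, South: 131×73/361 = 26.4903
  Food, West: 131×108/361 = 39.1911
  Non-food, North: 230×94/361 = 59.8892
  Non-food, East: 230×86/361 = 54.7922
  Non-food, South: 230×73/361 = 46.5097
  Non-food, West: 230×108/361 = 68.8089
Contributions (O − E)²/E:
  (14 − 34.1108)²/34.1108 = 11.8568
  (57 − 31.2078)²/31.2078 = 21.3164
  (42 − 26.4903)²/26.4903 = 9.0807
  (18 − 39.1911)²/39.1911 = 11.4583
  (80 − 59.8892)²/59.8892 = 6.7532
  (29 − 54.7922)²/54.7922 = 12.1411
  (31 − 46.5097)²/46.5097 = 5.1721
  (90 − 68.8089)²/68.8089 = 6.5262
χ² = 11.8568 + 21.3164 + 9.0807 + 11.4583 + 6.7532 + 12.1411 + 5.1721 + 6.5262 = 84.305

84.305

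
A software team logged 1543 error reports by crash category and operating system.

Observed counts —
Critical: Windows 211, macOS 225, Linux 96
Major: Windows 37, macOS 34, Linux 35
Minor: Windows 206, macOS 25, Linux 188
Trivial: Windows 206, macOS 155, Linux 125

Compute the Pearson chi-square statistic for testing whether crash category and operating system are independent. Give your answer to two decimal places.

Row totals: 532, 106, 419, 486. Column totals: 660, 439, 444. Grand total N = 1543.
Expected counts (row total × column total / N):
  Critical, Windows: 532×660/1543 = 227.557
  Critical, macOS: 532×439/1543 = 151.360
  Critical, Linux: 532×444/1543 = 153.084
  Major, Windows: 106×660/1543 = 45.340
  Major, macOS: 106×439/1543 = 30.158
  Major, Linux: 106×444/1543 = 30.502
  Minor, Windows: 419×660/1543 = 179.222
  Minor, macOS: 419×439/1543 = 119.210
  Minor, Linux: 419×444/1543 = 120.568
  Trivial, Windows: 486×660/1543 = 207.881
  Trivial, macOS: 486×439/1543 = 138.272
  Trivial, Linux: 486×444/1543 = 139.847
Contributions (O − E)²/E:
  (211 − 227.557)²/227.557 = 1.2047
  (225 − 151.360)²/151.360 = 35.8275
  (96 − 153.084)²/153.084 = 21.2862
  (37 − 45.340)²/45.340 = 1.5341
  (34 − 30.158)²/30.158 = 0.4895
  (35 − 30.502)²/30.502 = 0.6633
  (206 − 179.222)²/179.222 = 4.0010
  (25 − 119.210)²/119.210 = 74.4528
  (188 − 120.568)²/120.568 = 37.7138
  (206 − 207.881)²/207.881 = 0.0170
  (155 − 138.272)²/138.272 = 2.0237
  (125 − 139.847)²/139.847 = 1.5762
χ² = 1.2047 + 35.8275 + 21.2862 + 1.5341 + 0.4895 + 0.6633 + 4.0010 + 74.4528 + 37.7138 + 0.0170 + 2.0237 + 1.5762 = 180.79

180.79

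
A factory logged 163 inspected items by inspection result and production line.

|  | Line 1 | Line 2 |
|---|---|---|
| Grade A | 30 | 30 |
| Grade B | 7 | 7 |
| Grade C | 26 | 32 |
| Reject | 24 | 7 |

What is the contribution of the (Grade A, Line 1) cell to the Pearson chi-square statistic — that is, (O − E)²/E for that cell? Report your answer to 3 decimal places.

0.128

Row total (Grade A) = 60; column total (Line 1) = 87; N = 163.
Expected count E = 60 × 87 / 163 = 32.0245.
Contribution = (O − E)²/E = (30 − 32.0245)² / 32.0245 = 0.128.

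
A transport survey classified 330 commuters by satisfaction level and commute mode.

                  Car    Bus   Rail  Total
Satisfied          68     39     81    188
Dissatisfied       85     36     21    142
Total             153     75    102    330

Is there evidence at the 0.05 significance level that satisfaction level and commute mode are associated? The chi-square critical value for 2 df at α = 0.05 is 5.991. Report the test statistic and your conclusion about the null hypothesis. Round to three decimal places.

31.503; reject H₀

Grand total N = 330.
Expected counts (row total × column total / N):
  Satisfied, Car: 188×153/330 = 87.1636
  Satisfied, Bus: 188×75/330 = 42.7273
  Satisfied, Rail: 188×102/330 = 58.1091
  Dissatisfied, Car: 142×153/330 = 65.8364
  Dissatisfied, Bus: 142×75/330 = 32.2727
  Dissatisfied, Rail: 142×102/330 = 43.8909
Contributions (O − E)²/E:
  (68 − 87.1636)²/87.1636 = 4.2133
  (39 − 42.7273)²/42.7273 = 0.3251
  (81 − 58.1091)²/58.1091 = 9.0174
  (85 − 65.8364)²/65.8364 = 5.5781
  (36 − 32.2727)²/32.2727 = 0.4305
  (21 − 43.8909)²/43.8909 = 11.9385
χ² = 4.2133 + 0.3251 + 9.0174 + 5.5781 + 0.4305 + 11.9385 = 31.503
df = (2−1)(3−1) = 2. Since 31.503 > 5.991, reject the null hypothesis of independence at α = 0.05.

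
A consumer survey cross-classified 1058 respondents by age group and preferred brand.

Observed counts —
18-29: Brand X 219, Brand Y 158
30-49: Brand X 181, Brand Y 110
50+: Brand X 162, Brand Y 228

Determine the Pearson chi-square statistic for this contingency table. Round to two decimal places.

34.38

Row totals: 377, 291, 390. Column totals: 562, 496. Grand total N = 1058.
Expected counts (row total × column total / N):
  18-29, Brand X: 377×562/1058 = 200.259
  18-29, Brand Y: 377×496/1058 = 176.741
  30-49, Brand X: 291×562/1058 = 154.577
  30-49, Brand Y: 291×496/1058 = 136.423
  50+, Brand X: 390×562/1058 = 207.164
  50+, Brand Y: 390×496/1058 = 182.836
Contributions (O − E)²/E:
  (219 − 200.259)²/200.259 = 1.7539
  (158 − 176.741)²/176.741 = 1.9872
  (181 − 154.577)²/154.577 = 4.5167
  (110 − 136.423)²/136.423 = 5.1177
  (162 − 207.164)²/207.164 = 9.8462
  (228 − 182.836)²/182.836 = 11.1564
χ² = 1.7539 + 1.9872 + 4.5167 + 5.1177 + 9.8462 + 11.1564 = 34.38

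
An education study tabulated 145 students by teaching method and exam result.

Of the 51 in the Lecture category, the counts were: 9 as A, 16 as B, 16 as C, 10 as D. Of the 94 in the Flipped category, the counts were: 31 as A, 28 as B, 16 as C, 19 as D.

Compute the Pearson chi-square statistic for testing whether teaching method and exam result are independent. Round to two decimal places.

Row totals: 51, 94. Column totals: 40, 44, 32, 29. Grand total N = 145.
Expected counts (row total × column total / N):
  Lecture, A: 51×40/145 = 14.069
  Lecture, B: 51×44/145 = 15.476
  Lecture, C: 51×32/145 = 11.255
  Lecture, D: 51×29/145 = 10.200
  Flipped, A: 94×40/145 = 25.931
  Flipped, B: 94×44/145 = 28.524
  Flipped, C: 94×32/145 = 20.745
  Flipped, D: 94×29/145 = 18.800
Contributions (O − E)²/E:
  (9 − 14.069)²/14.069 = 1.8263
  (16 − 15.476)²/15.476 = 0.0177
  (16 − 11.255)²/11.255 = 2.0004
  (10 − 10.200)²/10.200 = 0.0039
  (31 − 25.931)²/25.931 = 0.9909
  (28 − 28.524)²/28.524 = 0.0096
  (16 − 20.745)²/20.745 = 1.0853
  (19 − 18.800)²/18.800 = 0.0021
χ² = 1.8263 + 0.0177 + 2.0004 + 0.0039 + 0.9909 + 0.0096 + 1.0853 + 0.0021 = 5.94

5.94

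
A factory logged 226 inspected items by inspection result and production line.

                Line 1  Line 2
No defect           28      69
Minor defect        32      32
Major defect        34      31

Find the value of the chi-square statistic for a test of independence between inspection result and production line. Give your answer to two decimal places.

Row totals: 97, 64, 65. Column totals: 94, 132. Grand total N = 226.
Expected counts (row total × column total / N):
  No defect, Line 1: 97×94/226 = 40.345
  No defect, Line 2: 97×132/226 = 56.655
  Minor defect, Line 1: 64×94/226 = 26.619
  Minor defect, Line 2: 64×132/226 = 37.381
  Major defect, Line 1: 65×94/226 = 27.035
  Major defect, Line 2: 65×132/226 = 37.965
Contributions (O − E)²/E:
  (28 − 40.345)²/40.345 = 3.7774
  (69 − 56.655)²/56.655 = 2.6899
  (32 − 26.619)²/26.619 = 1.0878
  (32 − 37.381)²/37.381 = 0.7746
  (34 − 27.035)²/27.035 = 1.7944
  (31 − 37.965)²/37.965 = 1.2778
χ² = 3.7774 + 2.6899 + 1.0878 + 0.7746 + 1.7944 + 1.2778 = 11.40

11.40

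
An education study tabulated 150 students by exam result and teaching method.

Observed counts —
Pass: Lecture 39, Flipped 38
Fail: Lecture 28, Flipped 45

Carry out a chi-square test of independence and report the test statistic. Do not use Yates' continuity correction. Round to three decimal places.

2.291

Row totals: 77, 73. Column totals: 67, 83. Grand total N = 150.
Expected counts (row total × column total / N):
  Pass, Lecture: 77×67/150 = 34.3933
  Pass, Flipped: 77×83/150 = 42.6067
  Fail, Lecture: 73×67/150 = 32.6067
  Fail, Flipped: 73×83/150 = 40.3933
Contributions (O − E)²/E:
  (39 − 34.3933)²/34.3933 = 0.6170
  (38 − 42.6067)²/42.6067 = 0.4981
  (28 − 32.6067)²/32.6067 = 0.6508
  (45 − 40.3933)²/40.3933 = 0.5254
χ² = 0.6170 + 0.4981 + 0.6508 + 0.5254 = 2.291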